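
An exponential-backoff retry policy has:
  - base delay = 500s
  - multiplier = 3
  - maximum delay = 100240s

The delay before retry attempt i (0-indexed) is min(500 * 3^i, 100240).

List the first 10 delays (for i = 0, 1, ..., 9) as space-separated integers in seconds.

Answer: 500 1500 4500 13500 40500 100240 100240 100240 100240 100240

Derivation:
Computing each delay:
  i=0: min(500*3^0, 100240) = 500
  i=1: min(500*3^1, 100240) = 1500
  i=2: min(500*3^2, 100240) = 4500
  i=3: min(500*3^3, 100240) = 13500
  i=4: min(500*3^4, 100240) = 40500
  i=5: min(500*3^5, 100240) = 100240
  i=6: min(500*3^6, 100240) = 100240
  i=7: min(500*3^7, 100240) = 100240
  i=8: min(500*3^8, 100240) = 100240
  i=9: min(500*3^9, 100240) = 100240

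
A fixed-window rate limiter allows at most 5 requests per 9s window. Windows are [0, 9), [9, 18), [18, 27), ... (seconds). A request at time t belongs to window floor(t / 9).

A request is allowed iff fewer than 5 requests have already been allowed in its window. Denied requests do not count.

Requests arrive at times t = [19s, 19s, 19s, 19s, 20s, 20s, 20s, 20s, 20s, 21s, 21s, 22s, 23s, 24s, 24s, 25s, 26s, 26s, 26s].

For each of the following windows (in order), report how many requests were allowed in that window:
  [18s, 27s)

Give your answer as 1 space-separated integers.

Answer: 5

Derivation:
Processing requests:
  req#1 t=19s (window 2): ALLOW
  req#2 t=19s (window 2): ALLOW
  req#3 t=19s (window 2): ALLOW
  req#4 t=19s (window 2): ALLOW
  req#5 t=20s (window 2): ALLOW
  req#6 t=20s (window 2): DENY
  req#7 t=20s (window 2): DENY
  req#8 t=20s (window 2): DENY
  req#9 t=20s (window 2): DENY
  req#10 t=21s (window 2): DENY
  req#11 t=21s (window 2): DENY
  req#12 t=22s (window 2): DENY
  req#13 t=23s (window 2): DENY
  req#14 t=24s (window 2): DENY
  req#15 t=24s (window 2): DENY
  req#16 t=25s (window 2): DENY
  req#17 t=26s (window 2): DENY
  req#18 t=26s (window 2): DENY
  req#19 t=26s (window 2): DENY

Allowed counts by window: 5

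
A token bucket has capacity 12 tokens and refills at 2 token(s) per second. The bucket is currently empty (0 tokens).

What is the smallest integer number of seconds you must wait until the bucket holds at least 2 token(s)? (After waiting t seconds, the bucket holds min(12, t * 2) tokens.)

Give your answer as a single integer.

Need t * 2 >= 2, so t >= 2/2.
Smallest integer t = ceil(2/2) = 1.

Answer: 1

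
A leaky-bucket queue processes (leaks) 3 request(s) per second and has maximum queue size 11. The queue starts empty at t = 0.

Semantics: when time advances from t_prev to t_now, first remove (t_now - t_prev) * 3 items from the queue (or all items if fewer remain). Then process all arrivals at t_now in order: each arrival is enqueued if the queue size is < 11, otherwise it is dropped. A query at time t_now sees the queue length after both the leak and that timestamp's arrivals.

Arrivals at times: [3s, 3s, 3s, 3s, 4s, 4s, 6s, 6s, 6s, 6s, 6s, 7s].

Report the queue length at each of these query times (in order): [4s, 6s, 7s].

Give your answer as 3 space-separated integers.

Queue lengths at query times:
  query t=4s: backlog = 3
  query t=6s: backlog = 5
  query t=7s: backlog = 3

Answer: 3 5 3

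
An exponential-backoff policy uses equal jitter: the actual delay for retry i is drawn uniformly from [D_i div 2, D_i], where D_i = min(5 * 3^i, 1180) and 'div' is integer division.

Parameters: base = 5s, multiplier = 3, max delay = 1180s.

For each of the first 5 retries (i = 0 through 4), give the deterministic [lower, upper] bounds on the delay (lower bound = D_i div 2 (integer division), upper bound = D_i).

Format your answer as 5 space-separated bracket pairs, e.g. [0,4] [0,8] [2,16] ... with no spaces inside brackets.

Answer: [2,5] [7,15] [22,45] [67,135] [202,405]

Derivation:
Computing bounds per retry:
  i=0: D_i=min(5*3^0,1180)=5, bounds=[2,5]
  i=1: D_i=min(5*3^1,1180)=15, bounds=[7,15]
  i=2: D_i=min(5*3^2,1180)=45, bounds=[22,45]
  i=3: D_i=min(5*3^3,1180)=135, bounds=[67,135]
  i=4: D_i=min(5*3^4,1180)=405, bounds=[202,405]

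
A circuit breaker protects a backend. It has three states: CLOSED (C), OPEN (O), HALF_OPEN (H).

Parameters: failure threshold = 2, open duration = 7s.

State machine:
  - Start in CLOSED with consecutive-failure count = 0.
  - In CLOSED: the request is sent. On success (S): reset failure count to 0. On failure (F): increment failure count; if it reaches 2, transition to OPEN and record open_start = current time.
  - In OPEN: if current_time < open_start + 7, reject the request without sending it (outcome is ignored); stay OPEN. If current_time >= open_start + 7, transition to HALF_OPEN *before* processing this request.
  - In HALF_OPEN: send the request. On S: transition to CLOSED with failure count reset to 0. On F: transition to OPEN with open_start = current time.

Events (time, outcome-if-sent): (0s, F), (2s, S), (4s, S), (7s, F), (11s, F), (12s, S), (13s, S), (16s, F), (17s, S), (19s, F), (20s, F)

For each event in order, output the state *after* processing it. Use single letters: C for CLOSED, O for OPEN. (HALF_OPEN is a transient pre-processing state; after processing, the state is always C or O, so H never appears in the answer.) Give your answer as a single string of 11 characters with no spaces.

State after each event:
  event#1 t=0s outcome=F: state=CLOSED
  event#2 t=2s outcome=S: state=CLOSED
  event#3 t=4s outcome=S: state=CLOSED
  event#4 t=7s outcome=F: state=CLOSED
  event#5 t=11s outcome=F: state=OPEN
  event#6 t=12s outcome=S: state=OPEN
  event#7 t=13s outcome=S: state=OPEN
  event#8 t=16s outcome=F: state=OPEN
  event#9 t=17s outcome=S: state=OPEN
  event#10 t=19s outcome=F: state=OPEN
  event#11 t=20s outcome=F: state=OPEN

Answer: CCCCOOOOOOO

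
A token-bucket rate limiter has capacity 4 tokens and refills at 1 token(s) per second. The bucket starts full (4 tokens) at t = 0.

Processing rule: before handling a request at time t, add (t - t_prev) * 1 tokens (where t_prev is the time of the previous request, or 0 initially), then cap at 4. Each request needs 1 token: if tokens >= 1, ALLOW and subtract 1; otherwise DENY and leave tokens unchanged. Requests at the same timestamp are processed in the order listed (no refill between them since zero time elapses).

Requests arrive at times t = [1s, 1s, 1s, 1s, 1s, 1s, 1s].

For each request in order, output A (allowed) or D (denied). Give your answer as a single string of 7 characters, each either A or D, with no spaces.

Simulating step by step:
  req#1 t=1s: ALLOW
  req#2 t=1s: ALLOW
  req#3 t=1s: ALLOW
  req#4 t=1s: ALLOW
  req#5 t=1s: DENY
  req#6 t=1s: DENY
  req#7 t=1s: DENY

Answer: AAAADDD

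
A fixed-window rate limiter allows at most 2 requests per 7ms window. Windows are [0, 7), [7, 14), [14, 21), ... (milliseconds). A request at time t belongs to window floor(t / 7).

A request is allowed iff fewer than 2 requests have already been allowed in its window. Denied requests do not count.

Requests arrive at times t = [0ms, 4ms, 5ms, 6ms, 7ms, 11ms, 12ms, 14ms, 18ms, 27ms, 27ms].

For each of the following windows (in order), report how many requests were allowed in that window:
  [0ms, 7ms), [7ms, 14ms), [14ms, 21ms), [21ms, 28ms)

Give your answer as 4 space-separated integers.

Answer: 2 2 2 2

Derivation:
Processing requests:
  req#1 t=0ms (window 0): ALLOW
  req#2 t=4ms (window 0): ALLOW
  req#3 t=5ms (window 0): DENY
  req#4 t=6ms (window 0): DENY
  req#5 t=7ms (window 1): ALLOW
  req#6 t=11ms (window 1): ALLOW
  req#7 t=12ms (window 1): DENY
  req#8 t=14ms (window 2): ALLOW
  req#9 t=18ms (window 2): ALLOW
  req#10 t=27ms (window 3): ALLOW
  req#11 t=27ms (window 3): ALLOW

Allowed counts by window: 2 2 2 2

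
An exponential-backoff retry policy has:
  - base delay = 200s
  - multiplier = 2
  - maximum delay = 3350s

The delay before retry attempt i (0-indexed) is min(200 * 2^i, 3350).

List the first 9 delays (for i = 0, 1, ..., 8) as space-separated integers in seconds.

Computing each delay:
  i=0: min(200*2^0, 3350) = 200
  i=1: min(200*2^1, 3350) = 400
  i=2: min(200*2^2, 3350) = 800
  i=3: min(200*2^3, 3350) = 1600
  i=4: min(200*2^4, 3350) = 3200
  i=5: min(200*2^5, 3350) = 3350
  i=6: min(200*2^6, 3350) = 3350
  i=7: min(200*2^7, 3350) = 3350
  i=8: min(200*2^8, 3350) = 3350

Answer: 200 400 800 1600 3200 3350 3350 3350 3350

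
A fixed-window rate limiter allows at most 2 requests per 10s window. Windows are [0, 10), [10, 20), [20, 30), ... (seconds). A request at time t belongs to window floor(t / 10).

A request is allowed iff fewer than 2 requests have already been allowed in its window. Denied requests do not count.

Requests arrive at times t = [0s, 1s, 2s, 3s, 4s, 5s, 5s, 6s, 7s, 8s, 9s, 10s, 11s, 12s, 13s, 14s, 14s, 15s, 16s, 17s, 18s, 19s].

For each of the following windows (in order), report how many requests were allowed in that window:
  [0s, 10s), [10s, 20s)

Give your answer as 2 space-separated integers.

Processing requests:
  req#1 t=0s (window 0): ALLOW
  req#2 t=1s (window 0): ALLOW
  req#3 t=2s (window 0): DENY
  req#4 t=3s (window 0): DENY
  req#5 t=4s (window 0): DENY
  req#6 t=5s (window 0): DENY
  req#7 t=5s (window 0): DENY
  req#8 t=6s (window 0): DENY
  req#9 t=7s (window 0): DENY
  req#10 t=8s (window 0): DENY
  req#11 t=9s (window 0): DENY
  req#12 t=10s (window 1): ALLOW
  req#13 t=11s (window 1): ALLOW
  req#14 t=12s (window 1): DENY
  req#15 t=13s (window 1): DENY
  req#16 t=14s (window 1): DENY
  req#17 t=14s (window 1): DENY
  req#18 t=15s (window 1): DENY
  req#19 t=16s (window 1): DENY
  req#20 t=17s (window 1): DENY
  req#21 t=18s (window 1): DENY
  req#22 t=19s (window 1): DENY

Allowed counts by window: 2 2

Answer: 2 2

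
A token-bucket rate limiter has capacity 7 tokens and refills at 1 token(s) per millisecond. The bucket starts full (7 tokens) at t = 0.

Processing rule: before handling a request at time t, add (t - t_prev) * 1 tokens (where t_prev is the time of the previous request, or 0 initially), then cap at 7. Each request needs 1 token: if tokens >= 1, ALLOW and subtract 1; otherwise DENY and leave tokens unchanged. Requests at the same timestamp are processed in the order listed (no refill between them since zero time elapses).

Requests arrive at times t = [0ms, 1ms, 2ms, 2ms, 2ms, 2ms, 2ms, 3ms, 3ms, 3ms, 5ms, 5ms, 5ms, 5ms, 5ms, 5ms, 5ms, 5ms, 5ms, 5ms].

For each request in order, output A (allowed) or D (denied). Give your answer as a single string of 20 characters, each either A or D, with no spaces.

Simulating step by step:
  req#1 t=0ms: ALLOW
  req#2 t=1ms: ALLOW
  req#3 t=2ms: ALLOW
  req#4 t=2ms: ALLOW
  req#5 t=2ms: ALLOW
  req#6 t=2ms: ALLOW
  req#7 t=2ms: ALLOW
  req#8 t=3ms: ALLOW
  req#9 t=3ms: ALLOW
  req#10 t=3ms: ALLOW
  req#11 t=5ms: ALLOW
  req#12 t=5ms: ALLOW
  req#13 t=5ms: DENY
  req#14 t=5ms: DENY
  req#15 t=5ms: DENY
  req#16 t=5ms: DENY
  req#17 t=5ms: DENY
  req#18 t=5ms: DENY
  req#19 t=5ms: DENY
  req#20 t=5ms: DENY

Answer: AAAAAAAAAAAADDDDDDDD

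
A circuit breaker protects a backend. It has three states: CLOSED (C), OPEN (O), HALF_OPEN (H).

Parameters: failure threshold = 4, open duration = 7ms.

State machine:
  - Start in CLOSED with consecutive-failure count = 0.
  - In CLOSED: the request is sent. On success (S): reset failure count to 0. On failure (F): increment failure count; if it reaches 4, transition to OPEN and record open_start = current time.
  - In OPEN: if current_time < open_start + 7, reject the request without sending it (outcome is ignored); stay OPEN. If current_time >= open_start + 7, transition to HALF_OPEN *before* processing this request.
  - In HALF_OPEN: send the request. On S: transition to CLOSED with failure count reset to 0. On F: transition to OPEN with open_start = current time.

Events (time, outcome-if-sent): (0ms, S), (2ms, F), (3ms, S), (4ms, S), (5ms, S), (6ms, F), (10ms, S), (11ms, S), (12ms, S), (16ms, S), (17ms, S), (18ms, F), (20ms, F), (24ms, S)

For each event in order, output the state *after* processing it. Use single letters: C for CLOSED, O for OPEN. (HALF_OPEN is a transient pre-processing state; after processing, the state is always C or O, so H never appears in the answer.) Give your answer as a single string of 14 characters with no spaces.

Answer: CCCCCCCCCCCCCC

Derivation:
State after each event:
  event#1 t=0ms outcome=S: state=CLOSED
  event#2 t=2ms outcome=F: state=CLOSED
  event#3 t=3ms outcome=S: state=CLOSED
  event#4 t=4ms outcome=S: state=CLOSED
  event#5 t=5ms outcome=S: state=CLOSED
  event#6 t=6ms outcome=F: state=CLOSED
  event#7 t=10ms outcome=S: state=CLOSED
  event#8 t=11ms outcome=S: state=CLOSED
  event#9 t=12ms outcome=S: state=CLOSED
  event#10 t=16ms outcome=S: state=CLOSED
  event#11 t=17ms outcome=S: state=CLOSED
  event#12 t=18ms outcome=F: state=CLOSED
  event#13 t=20ms outcome=F: state=CLOSED
  event#14 t=24ms outcome=S: state=CLOSED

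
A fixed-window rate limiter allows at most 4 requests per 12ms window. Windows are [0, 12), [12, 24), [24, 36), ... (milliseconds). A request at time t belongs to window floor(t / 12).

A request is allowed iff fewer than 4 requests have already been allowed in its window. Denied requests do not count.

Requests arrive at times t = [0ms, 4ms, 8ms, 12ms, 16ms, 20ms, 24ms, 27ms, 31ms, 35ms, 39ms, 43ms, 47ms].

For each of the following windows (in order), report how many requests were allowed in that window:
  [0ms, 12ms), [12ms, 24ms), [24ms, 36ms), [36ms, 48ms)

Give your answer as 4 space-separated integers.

Answer: 3 3 4 3

Derivation:
Processing requests:
  req#1 t=0ms (window 0): ALLOW
  req#2 t=4ms (window 0): ALLOW
  req#3 t=8ms (window 0): ALLOW
  req#4 t=12ms (window 1): ALLOW
  req#5 t=16ms (window 1): ALLOW
  req#6 t=20ms (window 1): ALLOW
  req#7 t=24ms (window 2): ALLOW
  req#8 t=27ms (window 2): ALLOW
  req#9 t=31ms (window 2): ALLOW
  req#10 t=35ms (window 2): ALLOW
  req#11 t=39ms (window 3): ALLOW
  req#12 t=43ms (window 3): ALLOW
  req#13 t=47ms (window 3): ALLOW

Allowed counts by window: 3 3 4 3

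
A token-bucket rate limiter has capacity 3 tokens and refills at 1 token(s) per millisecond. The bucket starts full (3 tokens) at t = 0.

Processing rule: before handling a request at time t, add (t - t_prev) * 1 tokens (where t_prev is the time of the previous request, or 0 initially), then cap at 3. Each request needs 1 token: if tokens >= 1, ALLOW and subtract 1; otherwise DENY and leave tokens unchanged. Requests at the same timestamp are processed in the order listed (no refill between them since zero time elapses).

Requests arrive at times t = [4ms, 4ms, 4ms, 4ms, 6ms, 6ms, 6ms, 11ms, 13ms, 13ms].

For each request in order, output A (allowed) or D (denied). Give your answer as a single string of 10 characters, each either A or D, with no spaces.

Simulating step by step:
  req#1 t=4ms: ALLOW
  req#2 t=4ms: ALLOW
  req#3 t=4ms: ALLOW
  req#4 t=4ms: DENY
  req#5 t=6ms: ALLOW
  req#6 t=6ms: ALLOW
  req#7 t=6ms: DENY
  req#8 t=11ms: ALLOW
  req#9 t=13ms: ALLOW
  req#10 t=13ms: ALLOW

Answer: AAADAADAAA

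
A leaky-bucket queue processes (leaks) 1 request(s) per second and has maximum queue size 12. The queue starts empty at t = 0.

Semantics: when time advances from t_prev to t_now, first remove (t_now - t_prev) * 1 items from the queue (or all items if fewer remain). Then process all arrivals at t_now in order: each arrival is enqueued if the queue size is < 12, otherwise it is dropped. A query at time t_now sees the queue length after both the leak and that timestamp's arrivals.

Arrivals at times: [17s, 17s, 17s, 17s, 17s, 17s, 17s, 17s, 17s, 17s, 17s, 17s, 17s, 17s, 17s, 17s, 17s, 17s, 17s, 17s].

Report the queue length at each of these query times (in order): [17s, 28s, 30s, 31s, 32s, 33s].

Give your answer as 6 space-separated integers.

Queue lengths at query times:
  query t=17s: backlog = 12
  query t=28s: backlog = 1
  query t=30s: backlog = 0
  query t=31s: backlog = 0
  query t=32s: backlog = 0
  query t=33s: backlog = 0

Answer: 12 1 0 0 0 0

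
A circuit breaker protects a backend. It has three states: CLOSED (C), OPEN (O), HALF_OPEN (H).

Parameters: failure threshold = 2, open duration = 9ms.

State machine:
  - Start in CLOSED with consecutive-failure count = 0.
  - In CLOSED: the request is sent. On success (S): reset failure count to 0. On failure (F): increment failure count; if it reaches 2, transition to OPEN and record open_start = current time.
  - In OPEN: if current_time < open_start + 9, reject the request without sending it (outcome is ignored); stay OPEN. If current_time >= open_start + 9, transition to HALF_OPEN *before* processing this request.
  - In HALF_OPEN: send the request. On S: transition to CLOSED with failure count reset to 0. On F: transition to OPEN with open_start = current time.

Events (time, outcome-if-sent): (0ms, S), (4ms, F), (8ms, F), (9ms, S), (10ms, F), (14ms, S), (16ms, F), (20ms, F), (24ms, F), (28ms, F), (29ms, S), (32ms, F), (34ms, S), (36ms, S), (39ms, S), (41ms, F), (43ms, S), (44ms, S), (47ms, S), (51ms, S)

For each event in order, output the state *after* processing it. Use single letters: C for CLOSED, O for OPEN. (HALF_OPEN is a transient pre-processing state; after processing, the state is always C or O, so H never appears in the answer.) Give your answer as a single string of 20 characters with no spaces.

Answer: CCOOOOOOOOCCCCCCCCCC

Derivation:
State after each event:
  event#1 t=0ms outcome=S: state=CLOSED
  event#2 t=4ms outcome=F: state=CLOSED
  event#3 t=8ms outcome=F: state=OPEN
  event#4 t=9ms outcome=S: state=OPEN
  event#5 t=10ms outcome=F: state=OPEN
  event#6 t=14ms outcome=S: state=OPEN
  event#7 t=16ms outcome=F: state=OPEN
  event#8 t=20ms outcome=F: state=OPEN
  event#9 t=24ms outcome=F: state=OPEN
  event#10 t=28ms outcome=F: state=OPEN
  event#11 t=29ms outcome=S: state=CLOSED
  event#12 t=32ms outcome=F: state=CLOSED
  event#13 t=34ms outcome=S: state=CLOSED
  event#14 t=36ms outcome=S: state=CLOSED
  event#15 t=39ms outcome=S: state=CLOSED
  event#16 t=41ms outcome=F: state=CLOSED
  event#17 t=43ms outcome=S: state=CLOSED
  event#18 t=44ms outcome=S: state=CLOSED
  event#19 t=47ms outcome=S: state=CLOSED
  event#20 t=51ms outcome=S: state=CLOSED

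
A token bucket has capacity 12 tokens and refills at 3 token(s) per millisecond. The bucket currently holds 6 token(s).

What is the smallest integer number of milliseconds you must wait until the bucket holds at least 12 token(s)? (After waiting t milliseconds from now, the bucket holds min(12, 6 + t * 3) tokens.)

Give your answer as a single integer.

Answer: 2

Derivation:
Need 6 + t * 3 >= 12, so t >= 6/3.
Smallest integer t = ceil(6/3) = 2.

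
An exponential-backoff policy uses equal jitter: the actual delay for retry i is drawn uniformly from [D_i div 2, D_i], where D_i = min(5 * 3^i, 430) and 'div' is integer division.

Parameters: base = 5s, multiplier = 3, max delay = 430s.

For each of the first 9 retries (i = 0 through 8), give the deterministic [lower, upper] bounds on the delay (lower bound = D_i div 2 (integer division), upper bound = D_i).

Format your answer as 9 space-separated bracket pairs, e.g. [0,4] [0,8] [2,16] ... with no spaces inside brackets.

Answer: [2,5] [7,15] [22,45] [67,135] [202,405] [215,430] [215,430] [215,430] [215,430]

Derivation:
Computing bounds per retry:
  i=0: D_i=min(5*3^0,430)=5, bounds=[2,5]
  i=1: D_i=min(5*3^1,430)=15, bounds=[7,15]
  i=2: D_i=min(5*3^2,430)=45, bounds=[22,45]
  i=3: D_i=min(5*3^3,430)=135, bounds=[67,135]
  i=4: D_i=min(5*3^4,430)=405, bounds=[202,405]
  i=5: D_i=min(5*3^5,430)=430, bounds=[215,430]
  i=6: D_i=min(5*3^6,430)=430, bounds=[215,430]
  i=7: D_i=min(5*3^7,430)=430, bounds=[215,430]
  i=8: D_i=min(5*3^8,430)=430, bounds=[215,430]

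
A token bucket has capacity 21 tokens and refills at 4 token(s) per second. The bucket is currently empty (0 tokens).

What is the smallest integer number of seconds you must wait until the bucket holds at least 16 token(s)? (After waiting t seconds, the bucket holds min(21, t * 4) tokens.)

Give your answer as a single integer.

Need t * 4 >= 16, so t >= 16/4.
Smallest integer t = ceil(16/4) = 4.

Answer: 4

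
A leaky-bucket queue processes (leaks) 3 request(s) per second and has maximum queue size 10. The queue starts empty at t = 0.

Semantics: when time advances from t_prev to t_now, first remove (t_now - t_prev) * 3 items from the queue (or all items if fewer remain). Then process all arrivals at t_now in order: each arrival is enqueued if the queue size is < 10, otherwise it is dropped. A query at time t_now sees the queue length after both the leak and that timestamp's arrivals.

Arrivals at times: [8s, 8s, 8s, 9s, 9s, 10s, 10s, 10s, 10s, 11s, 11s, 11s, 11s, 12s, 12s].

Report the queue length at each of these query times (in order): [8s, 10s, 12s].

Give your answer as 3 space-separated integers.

Answer: 3 4 4

Derivation:
Queue lengths at query times:
  query t=8s: backlog = 3
  query t=10s: backlog = 4
  query t=12s: backlog = 4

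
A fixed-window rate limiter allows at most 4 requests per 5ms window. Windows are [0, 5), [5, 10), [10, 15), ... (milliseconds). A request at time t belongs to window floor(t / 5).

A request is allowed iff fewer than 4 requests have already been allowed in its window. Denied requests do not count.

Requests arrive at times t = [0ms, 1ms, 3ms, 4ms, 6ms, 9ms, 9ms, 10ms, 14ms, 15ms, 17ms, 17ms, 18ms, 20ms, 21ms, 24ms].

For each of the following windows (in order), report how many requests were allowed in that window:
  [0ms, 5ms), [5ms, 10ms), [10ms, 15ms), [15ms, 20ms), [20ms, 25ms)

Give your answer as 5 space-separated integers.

Processing requests:
  req#1 t=0ms (window 0): ALLOW
  req#2 t=1ms (window 0): ALLOW
  req#3 t=3ms (window 0): ALLOW
  req#4 t=4ms (window 0): ALLOW
  req#5 t=6ms (window 1): ALLOW
  req#6 t=9ms (window 1): ALLOW
  req#7 t=9ms (window 1): ALLOW
  req#8 t=10ms (window 2): ALLOW
  req#9 t=14ms (window 2): ALLOW
  req#10 t=15ms (window 3): ALLOW
  req#11 t=17ms (window 3): ALLOW
  req#12 t=17ms (window 3): ALLOW
  req#13 t=18ms (window 3): ALLOW
  req#14 t=20ms (window 4): ALLOW
  req#15 t=21ms (window 4): ALLOW
  req#16 t=24ms (window 4): ALLOW

Allowed counts by window: 4 3 2 4 3

Answer: 4 3 2 4 3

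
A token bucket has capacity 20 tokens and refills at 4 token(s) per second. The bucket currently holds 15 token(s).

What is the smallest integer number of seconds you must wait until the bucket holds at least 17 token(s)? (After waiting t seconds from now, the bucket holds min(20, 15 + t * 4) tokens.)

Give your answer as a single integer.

Answer: 1

Derivation:
Need 15 + t * 4 >= 17, so t >= 2/4.
Smallest integer t = ceil(2/4) = 1.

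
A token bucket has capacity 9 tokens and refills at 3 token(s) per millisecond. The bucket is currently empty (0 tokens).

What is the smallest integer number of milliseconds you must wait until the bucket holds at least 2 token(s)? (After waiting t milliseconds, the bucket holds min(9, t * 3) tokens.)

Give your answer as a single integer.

Answer: 1

Derivation:
Need t * 3 >= 2, so t >= 2/3.
Smallest integer t = ceil(2/3) = 1.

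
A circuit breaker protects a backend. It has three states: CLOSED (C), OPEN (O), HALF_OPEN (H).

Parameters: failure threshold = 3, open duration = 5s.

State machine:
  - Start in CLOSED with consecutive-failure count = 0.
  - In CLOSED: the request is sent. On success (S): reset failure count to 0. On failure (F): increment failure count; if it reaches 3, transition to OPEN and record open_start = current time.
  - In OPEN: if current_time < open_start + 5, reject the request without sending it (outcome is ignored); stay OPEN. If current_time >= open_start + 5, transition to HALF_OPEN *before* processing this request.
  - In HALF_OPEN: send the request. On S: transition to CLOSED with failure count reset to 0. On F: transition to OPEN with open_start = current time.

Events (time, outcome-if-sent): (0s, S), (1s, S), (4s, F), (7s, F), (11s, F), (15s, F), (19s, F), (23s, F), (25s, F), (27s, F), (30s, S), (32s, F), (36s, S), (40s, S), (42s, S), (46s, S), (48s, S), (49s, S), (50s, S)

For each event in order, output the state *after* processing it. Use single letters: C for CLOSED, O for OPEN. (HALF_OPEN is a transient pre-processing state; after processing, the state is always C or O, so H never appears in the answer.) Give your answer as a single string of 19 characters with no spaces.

State after each event:
  event#1 t=0s outcome=S: state=CLOSED
  event#2 t=1s outcome=S: state=CLOSED
  event#3 t=4s outcome=F: state=CLOSED
  event#4 t=7s outcome=F: state=CLOSED
  event#5 t=11s outcome=F: state=OPEN
  event#6 t=15s outcome=F: state=OPEN
  event#7 t=19s outcome=F: state=OPEN
  event#8 t=23s outcome=F: state=OPEN
  event#9 t=25s outcome=F: state=OPEN
  event#10 t=27s outcome=F: state=OPEN
  event#11 t=30s outcome=S: state=CLOSED
  event#12 t=32s outcome=F: state=CLOSED
  event#13 t=36s outcome=S: state=CLOSED
  event#14 t=40s outcome=S: state=CLOSED
  event#15 t=42s outcome=S: state=CLOSED
  event#16 t=46s outcome=S: state=CLOSED
  event#17 t=48s outcome=S: state=CLOSED
  event#18 t=49s outcome=S: state=CLOSED
  event#19 t=50s outcome=S: state=CLOSED

Answer: CCCCOOOOOOCCCCCCCCC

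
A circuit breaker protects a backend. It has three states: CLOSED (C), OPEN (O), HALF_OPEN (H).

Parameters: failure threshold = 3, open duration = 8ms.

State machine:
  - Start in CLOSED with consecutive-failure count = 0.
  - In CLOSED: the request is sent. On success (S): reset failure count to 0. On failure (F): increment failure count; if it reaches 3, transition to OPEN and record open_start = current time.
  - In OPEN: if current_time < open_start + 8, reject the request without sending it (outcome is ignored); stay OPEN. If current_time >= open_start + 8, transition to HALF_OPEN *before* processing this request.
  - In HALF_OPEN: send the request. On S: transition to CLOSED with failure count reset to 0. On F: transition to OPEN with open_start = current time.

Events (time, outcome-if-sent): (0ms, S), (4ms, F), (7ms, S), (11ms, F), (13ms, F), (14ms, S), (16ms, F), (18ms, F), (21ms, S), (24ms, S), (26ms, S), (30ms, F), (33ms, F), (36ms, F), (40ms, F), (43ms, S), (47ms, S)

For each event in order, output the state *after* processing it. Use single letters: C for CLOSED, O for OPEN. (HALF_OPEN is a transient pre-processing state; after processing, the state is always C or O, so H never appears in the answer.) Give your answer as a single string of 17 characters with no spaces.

Answer: CCCCCCCCCCCCCOOOC

Derivation:
State after each event:
  event#1 t=0ms outcome=S: state=CLOSED
  event#2 t=4ms outcome=F: state=CLOSED
  event#3 t=7ms outcome=S: state=CLOSED
  event#4 t=11ms outcome=F: state=CLOSED
  event#5 t=13ms outcome=F: state=CLOSED
  event#6 t=14ms outcome=S: state=CLOSED
  event#7 t=16ms outcome=F: state=CLOSED
  event#8 t=18ms outcome=F: state=CLOSED
  event#9 t=21ms outcome=S: state=CLOSED
  event#10 t=24ms outcome=S: state=CLOSED
  event#11 t=26ms outcome=S: state=CLOSED
  event#12 t=30ms outcome=F: state=CLOSED
  event#13 t=33ms outcome=F: state=CLOSED
  event#14 t=36ms outcome=F: state=OPEN
  event#15 t=40ms outcome=F: state=OPEN
  event#16 t=43ms outcome=S: state=OPEN
  event#17 t=47ms outcome=S: state=CLOSED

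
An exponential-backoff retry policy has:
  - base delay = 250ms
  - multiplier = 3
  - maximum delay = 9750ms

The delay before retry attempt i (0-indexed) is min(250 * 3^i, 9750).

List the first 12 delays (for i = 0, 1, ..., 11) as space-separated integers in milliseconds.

Answer: 250 750 2250 6750 9750 9750 9750 9750 9750 9750 9750 9750

Derivation:
Computing each delay:
  i=0: min(250*3^0, 9750) = 250
  i=1: min(250*3^1, 9750) = 750
  i=2: min(250*3^2, 9750) = 2250
  i=3: min(250*3^3, 9750) = 6750
  i=4: min(250*3^4, 9750) = 9750
  i=5: min(250*3^5, 9750) = 9750
  i=6: min(250*3^6, 9750) = 9750
  i=7: min(250*3^7, 9750) = 9750
  i=8: min(250*3^8, 9750) = 9750
  i=9: min(250*3^9, 9750) = 9750
  i=10: min(250*3^10, 9750) = 9750
  i=11: min(250*3^11, 9750) = 9750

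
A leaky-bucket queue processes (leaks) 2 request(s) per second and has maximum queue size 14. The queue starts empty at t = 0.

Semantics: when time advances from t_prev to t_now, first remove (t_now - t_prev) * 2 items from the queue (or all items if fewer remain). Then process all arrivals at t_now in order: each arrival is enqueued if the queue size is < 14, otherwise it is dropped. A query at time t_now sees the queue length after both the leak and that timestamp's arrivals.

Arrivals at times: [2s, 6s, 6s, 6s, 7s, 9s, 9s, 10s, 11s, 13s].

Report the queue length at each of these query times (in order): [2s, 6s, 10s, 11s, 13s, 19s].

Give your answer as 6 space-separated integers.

Answer: 1 3 1 1 1 0

Derivation:
Queue lengths at query times:
  query t=2s: backlog = 1
  query t=6s: backlog = 3
  query t=10s: backlog = 1
  query t=11s: backlog = 1
  query t=13s: backlog = 1
  query t=19s: backlog = 0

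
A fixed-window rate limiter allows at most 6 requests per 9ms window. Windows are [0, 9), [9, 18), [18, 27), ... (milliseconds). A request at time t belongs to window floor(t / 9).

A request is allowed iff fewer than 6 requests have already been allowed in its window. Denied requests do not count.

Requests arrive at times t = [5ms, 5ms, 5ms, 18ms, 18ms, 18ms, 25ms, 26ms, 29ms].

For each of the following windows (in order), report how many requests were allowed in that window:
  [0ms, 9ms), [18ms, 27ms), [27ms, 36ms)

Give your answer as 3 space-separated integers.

Processing requests:
  req#1 t=5ms (window 0): ALLOW
  req#2 t=5ms (window 0): ALLOW
  req#3 t=5ms (window 0): ALLOW
  req#4 t=18ms (window 2): ALLOW
  req#5 t=18ms (window 2): ALLOW
  req#6 t=18ms (window 2): ALLOW
  req#7 t=25ms (window 2): ALLOW
  req#8 t=26ms (window 2): ALLOW
  req#9 t=29ms (window 3): ALLOW

Allowed counts by window: 3 5 1

Answer: 3 5 1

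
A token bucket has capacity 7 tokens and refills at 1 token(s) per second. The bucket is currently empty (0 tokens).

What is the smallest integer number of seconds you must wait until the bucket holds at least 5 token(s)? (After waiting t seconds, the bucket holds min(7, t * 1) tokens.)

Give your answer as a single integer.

Need t * 1 >= 5, so t >= 5/1.
Smallest integer t = ceil(5/1) = 5.

Answer: 5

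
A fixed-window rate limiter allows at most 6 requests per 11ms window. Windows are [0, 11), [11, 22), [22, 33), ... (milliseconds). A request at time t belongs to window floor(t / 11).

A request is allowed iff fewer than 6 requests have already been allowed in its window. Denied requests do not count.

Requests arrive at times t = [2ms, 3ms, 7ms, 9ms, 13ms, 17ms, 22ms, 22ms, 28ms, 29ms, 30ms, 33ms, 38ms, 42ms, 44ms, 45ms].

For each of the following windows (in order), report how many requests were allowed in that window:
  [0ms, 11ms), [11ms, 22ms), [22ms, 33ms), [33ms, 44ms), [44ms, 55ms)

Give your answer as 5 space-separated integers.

Processing requests:
  req#1 t=2ms (window 0): ALLOW
  req#2 t=3ms (window 0): ALLOW
  req#3 t=7ms (window 0): ALLOW
  req#4 t=9ms (window 0): ALLOW
  req#5 t=13ms (window 1): ALLOW
  req#6 t=17ms (window 1): ALLOW
  req#7 t=22ms (window 2): ALLOW
  req#8 t=22ms (window 2): ALLOW
  req#9 t=28ms (window 2): ALLOW
  req#10 t=29ms (window 2): ALLOW
  req#11 t=30ms (window 2): ALLOW
  req#12 t=33ms (window 3): ALLOW
  req#13 t=38ms (window 3): ALLOW
  req#14 t=42ms (window 3): ALLOW
  req#15 t=44ms (window 4): ALLOW
  req#16 t=45ms (window 4): ALLOW

Allowed counts by window: 4 2 5 3 2

Answer: 4 2 5 3 2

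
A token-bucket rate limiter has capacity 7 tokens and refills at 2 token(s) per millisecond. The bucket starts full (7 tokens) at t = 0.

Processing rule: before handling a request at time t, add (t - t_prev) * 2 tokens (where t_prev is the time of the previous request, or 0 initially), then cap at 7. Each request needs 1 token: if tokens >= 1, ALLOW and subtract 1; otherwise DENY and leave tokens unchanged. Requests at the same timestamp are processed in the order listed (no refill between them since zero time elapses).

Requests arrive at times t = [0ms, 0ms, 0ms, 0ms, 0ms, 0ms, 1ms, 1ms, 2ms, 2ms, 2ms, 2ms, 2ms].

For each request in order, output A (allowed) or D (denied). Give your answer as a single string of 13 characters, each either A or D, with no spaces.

Answer: AAAAAAAAAAADD

Derivation:
Simulating step by step:
  req#1 t=0ms: ALLOW
  req#2 t=0ms: ALLOW
  req#3 t=0ms: ALLOW
  req#4 t=0ms: ALLOW
  req#5 t=0ms: ALLOW
  req#6 t=0ms: ALLOW
  req#7 t=1ms: ALLOW
  req#8 t=1ms: ALLOW
  req#9 t=2ms: ALLOW
  req#10 t=2ms: ALLOW
  req#11 t=2ms: ALLOW
  req#12 t=2ms: DENY
  req#13 t=2ms: DENY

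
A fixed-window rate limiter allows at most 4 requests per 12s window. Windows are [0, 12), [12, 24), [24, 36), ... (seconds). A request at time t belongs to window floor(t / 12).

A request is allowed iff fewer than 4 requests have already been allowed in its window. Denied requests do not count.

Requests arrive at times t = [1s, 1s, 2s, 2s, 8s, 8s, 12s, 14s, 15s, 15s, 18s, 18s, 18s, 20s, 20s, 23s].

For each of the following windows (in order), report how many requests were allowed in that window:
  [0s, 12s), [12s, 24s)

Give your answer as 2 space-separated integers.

Processing requests:
  req#1 t=1s (window 0): ALLOW
  req#2 t=1s (window 0): ALLOW
  req#3 t=2s (window 0): ALLOW
  req#4 t=2s (window 0): ALLOW
  req#5 t=8s (window 0): DENY
  req#6 t=8s (window 0): DENY
  req#7 t=12s (window 1): ALLOW
  req#8 t=14s (window 1): ALLOW
  req#9 t=15s (window 1): ALLOW
  req#10 t=15s (window 1): ALLOW
  req#11 t=18s (window 1): DENY
  req#12 t=18s (window 1): DENY
  req#13 t=18s (window 1): DENY
  req#14 t=20s (window 1): DENY
  req#15 t=20s (window 1): DENY
  req#16 t=23s (window 1): DENY

Allowed counts by window: 4 4

Answer: 4 4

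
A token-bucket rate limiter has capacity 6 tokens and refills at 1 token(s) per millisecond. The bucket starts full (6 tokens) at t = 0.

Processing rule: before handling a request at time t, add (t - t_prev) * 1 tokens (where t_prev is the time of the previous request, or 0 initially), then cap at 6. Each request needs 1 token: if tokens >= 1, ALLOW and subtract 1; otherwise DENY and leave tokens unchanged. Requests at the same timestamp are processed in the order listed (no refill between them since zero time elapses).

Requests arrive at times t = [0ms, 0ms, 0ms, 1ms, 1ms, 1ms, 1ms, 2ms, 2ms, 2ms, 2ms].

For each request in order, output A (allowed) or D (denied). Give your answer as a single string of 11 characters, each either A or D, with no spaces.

Simulating step by step:
  req#1 t=0ms: ALLOW
  req#2 t=0ms: ALLOW
  req#3 t=0ms: ALLOW
  req#4 t=1ms: ALLOW
  req#5 t=1ms: ALLOW
  req#6 t=1ms: ALLOW
  req#7 t=1ms: ALLOW
  req#8 t=2ms: ALLOW
  req#9 t=2ms: DENY
  req#10 t=2ms: DENY
  req#11 t=2ms: DENY

Answer: AAAAAAAADDD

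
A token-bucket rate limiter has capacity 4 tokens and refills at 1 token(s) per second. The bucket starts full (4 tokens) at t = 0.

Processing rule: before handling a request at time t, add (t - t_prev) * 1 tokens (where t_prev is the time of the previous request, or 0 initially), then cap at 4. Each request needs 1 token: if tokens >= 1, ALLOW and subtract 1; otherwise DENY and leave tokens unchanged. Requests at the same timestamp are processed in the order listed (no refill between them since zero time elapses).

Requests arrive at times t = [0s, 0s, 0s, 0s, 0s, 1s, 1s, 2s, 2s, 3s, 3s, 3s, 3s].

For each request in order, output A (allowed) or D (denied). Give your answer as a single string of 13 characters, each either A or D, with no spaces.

Answer: AAAADADADADDD

Derivation:
Simulating step by step:
  req#1 t=0s: ALLOW
  req#2 t=0s: ALLOW
  req#3 t=0s: ALLOW
  req#4 t=0s: ALLOW
  req#5 t=0s: DENY
  req#6 t=1s: ALLOW
  req#7 t=1s: DENY
  req#8 t=2s: ALLOW
  req#9 t=2s: DENY
  req#10 t=3s: ALLOW
  req#11 t=3s: DENY
  req#12 t=3s: DENY
  req#13 t=3s: DENY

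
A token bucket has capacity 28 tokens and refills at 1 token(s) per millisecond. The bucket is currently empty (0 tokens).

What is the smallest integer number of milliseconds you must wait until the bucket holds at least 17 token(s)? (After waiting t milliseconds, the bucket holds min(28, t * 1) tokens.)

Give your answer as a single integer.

Answer: 17

Derivation:
Need t * 1 >= 17, so t >= 17/1.
Smallest integer t = ceil(17/1) = 17.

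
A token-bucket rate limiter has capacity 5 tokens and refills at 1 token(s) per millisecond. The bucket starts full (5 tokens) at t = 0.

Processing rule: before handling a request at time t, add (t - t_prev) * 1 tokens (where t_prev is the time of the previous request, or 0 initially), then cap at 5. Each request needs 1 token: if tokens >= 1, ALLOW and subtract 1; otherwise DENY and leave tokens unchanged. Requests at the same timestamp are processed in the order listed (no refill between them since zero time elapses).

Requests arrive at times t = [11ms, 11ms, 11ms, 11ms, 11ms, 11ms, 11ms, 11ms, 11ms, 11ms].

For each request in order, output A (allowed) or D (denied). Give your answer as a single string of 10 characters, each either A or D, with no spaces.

Answer: AAAAADDDDD

Derivation:
Simulating step by step:
  req#1 t=11ms: ALLOW
  req#2 t=11ms: ALLOW
  req#3 t=11ms: ALLOW
  req#4 t=11ms: ALLOW
  req#5 t=11ms: ALLOW
  req#6 t=11ms: DENY
  req#7 t=11ms: DENY
  req#8 t=11ms: DENY
  req#9 t=11ms: DENY
  req#10 t=11ms: DENY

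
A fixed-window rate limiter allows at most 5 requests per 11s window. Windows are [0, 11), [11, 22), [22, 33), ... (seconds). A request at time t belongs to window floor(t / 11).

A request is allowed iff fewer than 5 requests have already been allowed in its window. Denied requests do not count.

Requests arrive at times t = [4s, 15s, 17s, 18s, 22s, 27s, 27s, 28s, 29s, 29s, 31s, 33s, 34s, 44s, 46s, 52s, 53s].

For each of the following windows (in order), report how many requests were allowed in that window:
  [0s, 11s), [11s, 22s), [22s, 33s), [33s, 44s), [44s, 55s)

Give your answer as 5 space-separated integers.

Answer: 1 3 5 2 4

Derivation:
Processing requests:
  req#1 t=4s (window 0): ALLOW
  req#2 t=15s (window 1): ALLOW
  req#3 t=17s (window 1): ALLOW
  req#4 t=18s (window 1): ALLOW
  req#5 t=22s (window 2): ALLOW
  req#6 t=27s (window 2): ALLOW
  req#7 t=27s (window 2): ALLOW
  req#8 t=28s (window 2): ALLOW
  req#9 t=29s (window 2): ALLOW
  req#10 t=29s (window 2): DENY
  req#11 t=31s (window 2): DENY
  req#12 t=33s (window 3): ALLOW
  req#13 t=34s (window 3): ALLOW
  req#14 t=44s (window 4): ALLOW
  req#15 t=46s (window 4): ALLOW
  req#16 t=52s (window 4): ALLOW
  req#17 t=53s (window 4): ALLOW

Allowed counts by window: 1 3 5 2 4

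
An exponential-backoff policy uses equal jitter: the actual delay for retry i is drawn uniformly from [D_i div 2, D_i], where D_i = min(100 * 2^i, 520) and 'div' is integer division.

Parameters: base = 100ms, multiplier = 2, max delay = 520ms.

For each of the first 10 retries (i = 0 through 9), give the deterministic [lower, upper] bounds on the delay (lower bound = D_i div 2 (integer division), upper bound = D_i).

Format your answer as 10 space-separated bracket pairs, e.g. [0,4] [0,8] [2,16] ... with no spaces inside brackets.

Answer: [50,100] [100,200] [200,400] [260,520] [260,520] [260,520] [260,520] [260,520] [260,520] [260,520]

Derivation:
Computing bounds per retry:
  i=0: D_i=min(100*2^0,520)=100, bounds=[50,100]
  i=1: D_i=min(100*2^1,520)=200, bounds=[100,200]
  i=2: D_i=min(100*2^2,520)=400, bounds=[200,400]
  i=3: D_i=min(100*2^3,520)=520, bounds=[260,520]
  i=4: D_i=min(100*2^4,520)=520, bounds=[260,520]
  i=5: D_i=min(100*2^5,520)=520, bounds=[260,520]
  i=6: D_i=min(100*2^6,520)=520, bounds=[260,520]
  i=7: D_i=min(100*2^7,520)=520, bounds=[260,520]
  i=8: D_i=min(100*2^8,520)=520, bounds=[260,520]
  i=9: D_i=min(100*2^9,520)=520, bounds=[260,520]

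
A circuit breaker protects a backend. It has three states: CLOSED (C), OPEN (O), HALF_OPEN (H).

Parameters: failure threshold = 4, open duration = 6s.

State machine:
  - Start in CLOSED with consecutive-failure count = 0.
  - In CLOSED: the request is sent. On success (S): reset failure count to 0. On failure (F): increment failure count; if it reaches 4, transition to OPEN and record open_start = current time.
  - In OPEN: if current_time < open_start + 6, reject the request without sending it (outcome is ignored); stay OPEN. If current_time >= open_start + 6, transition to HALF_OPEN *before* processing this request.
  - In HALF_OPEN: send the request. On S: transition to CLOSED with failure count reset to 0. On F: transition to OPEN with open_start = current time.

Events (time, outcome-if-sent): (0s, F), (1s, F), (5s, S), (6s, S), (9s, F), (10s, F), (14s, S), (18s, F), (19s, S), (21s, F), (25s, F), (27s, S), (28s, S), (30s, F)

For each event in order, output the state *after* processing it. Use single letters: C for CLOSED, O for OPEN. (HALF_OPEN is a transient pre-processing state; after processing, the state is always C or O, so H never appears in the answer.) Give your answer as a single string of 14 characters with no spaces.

Answer: CCCCCCCCCCCCCC

Derivation:
State after each event:
  event#1 t=0s outcome=F: state=CLOSED
  event#2 t=1s outcome=F: state=CLOSED
  event#3 t=5s outcome=S: state=CLOSED
  event#4 t=6s outcome=S: state=CLOSED
  event#5 t=9s outcome=F: state=CLOSED
  event#6 t=10s outcome=F: state=CLOSED
  event#7 t=14s outcome=S: state=CLOSED
  event#8 t=18s outcome=F: state=CLOSED
  event#9 t=19s outcome=S: state=CLOSED
  event#10 t=21s outcome=F: state=CLOSED
  event#11 t=25s outcome=F: state=CLOSED
  event#12 t=27s outcome=S: state=CLOSED
  event#13 t=28s outcome=S: state=CLOSED
  event#14 t=30s outcome=F: state=CLOSED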